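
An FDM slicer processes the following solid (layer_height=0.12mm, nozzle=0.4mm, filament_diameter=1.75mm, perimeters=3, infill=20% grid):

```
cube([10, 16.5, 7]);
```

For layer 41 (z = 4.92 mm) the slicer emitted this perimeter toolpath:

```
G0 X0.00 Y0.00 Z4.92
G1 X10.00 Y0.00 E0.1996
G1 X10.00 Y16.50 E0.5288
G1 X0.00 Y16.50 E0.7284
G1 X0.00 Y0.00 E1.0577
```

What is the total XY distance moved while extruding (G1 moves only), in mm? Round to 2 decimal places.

Sum the Euclidean lengths of each G1 segment: total = 53.00 mm.

53.00 mm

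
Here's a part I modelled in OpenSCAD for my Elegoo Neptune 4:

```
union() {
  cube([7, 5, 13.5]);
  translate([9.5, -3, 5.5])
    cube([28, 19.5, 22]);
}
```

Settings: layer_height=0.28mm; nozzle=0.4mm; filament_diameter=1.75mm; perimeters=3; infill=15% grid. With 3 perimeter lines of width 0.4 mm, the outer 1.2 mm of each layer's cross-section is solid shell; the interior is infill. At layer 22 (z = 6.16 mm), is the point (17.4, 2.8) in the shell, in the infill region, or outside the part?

At z = 6.16 mm: the 7×5 cube contributes its full rectangle; the cube at (9.5, -3) is present — its section is the full 28×19.5 rectangle; Taking the union: the 2 present regions are separate (no shared area or edge), so areas and boundary lengths simply add and each stays a separate island — 2 connected regions. Overall, the cross-section has 2 separate islands. The nearest boundary edge runs (37.50, -3.00)→(9.50, -3.00); distance from the point to it = 5.80 mm. (Shell/infill is judged within the island containing the point — the largest one.) The point is inside the cross-section and 5.80 mm from the nearest boundary — more than the 1.2 mm shell width (3 × 0.4), so it's in the infill interior.

infill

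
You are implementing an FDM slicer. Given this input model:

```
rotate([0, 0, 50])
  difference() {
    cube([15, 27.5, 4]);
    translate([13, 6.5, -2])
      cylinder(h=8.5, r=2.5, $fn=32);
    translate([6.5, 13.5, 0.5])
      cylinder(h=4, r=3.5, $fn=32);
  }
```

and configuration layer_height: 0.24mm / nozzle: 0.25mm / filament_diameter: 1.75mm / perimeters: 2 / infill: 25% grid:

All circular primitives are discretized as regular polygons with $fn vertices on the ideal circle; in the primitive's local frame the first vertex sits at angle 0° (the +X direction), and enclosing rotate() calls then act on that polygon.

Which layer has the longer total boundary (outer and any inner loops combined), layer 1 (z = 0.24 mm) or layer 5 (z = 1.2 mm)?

Layer 1 (z = 0.24): the cube is present — its section is the full 15×27.5 rectangle (perimeter 85.00 mm); the r=2.5 cylinder at (13, 6.5) contributes a regular 32-gon of circumradius 2.5 (perimeter = 2·32·2.500·sin(180°/32) = 15.68 mm); the cylinder at (6.5, 13.5) is absent (z outside [0.5, 4.5]); Taking the first minus the rest: starting from the 15×27.5 cube, the r=2.5 cylinder at (13, 6.5) partially overlaps it — only the 18.51 mm² overlap (of its 19.51 mm²) is removed, clipping the outline — boundary = 94.52 mm; (rotated 50° about Z; rotation is an isometry so areas/perimeters/island counts are preserved). So its perimeter = 94.52 mm. Layer 5 (z = 1.2): the cube is present — its section is the full 15×27.5 rectangle (perimeter 85.00 mm); the r=2.5 cylinder at (13, 6.5) contributes a regular 32-gon of circumradius 2.5 (perimeter = 2·32·2.500·sin(180°/32) = 15.68 mm); the r=3.5 cylinder at (6.5, 13.5) gives a regular 32-gon of circumradius 3.5 (constant along its height) (perimeter = 2·32·3.500·sin(180°/32) = 21.96 mm); Taking the first minus the rest: starting from the 15×27.5 cube, the r=2.5 cylinder at (13, 6.5) partially overlaps it — only the 18.51 mm² overlap (of its 19.51 mm²) is removed, clipping the outline; the r=3.5 cylinder at (6.5, 13.5) lies wholly inside it (removes its full 38.24 mm² and its 21.96 mm outline becomes a hole wall) — boundary (outer + 1 inner loop) = 116.48 mm; (rotated 50° about Z; rotation is an isometry so areas/perimeters/island counts are preserved). So its perimeter = 116.48 mm. Layer 5 is larger (116.48 vs 94.52 mm).

layer 5 (z = 1.2 mm)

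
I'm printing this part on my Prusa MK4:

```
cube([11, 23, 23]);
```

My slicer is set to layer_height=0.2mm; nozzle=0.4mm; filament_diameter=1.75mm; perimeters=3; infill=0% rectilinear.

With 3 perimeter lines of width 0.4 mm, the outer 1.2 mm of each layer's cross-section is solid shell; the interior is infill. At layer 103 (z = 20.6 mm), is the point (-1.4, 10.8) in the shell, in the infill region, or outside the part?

At z = 20.6 mm: the cube is present — its section is the full 11×23 rectangle. Overall, the cross-section is a single solid region. The nearest boundary edge runs (0.00, 23.00)→(0.00, 0.00); distance from the point to it = 1.40 mm. The point is not inside any of the regions above, so it lies outside the cross-section (1.40 mm from the nearest boundary).

outside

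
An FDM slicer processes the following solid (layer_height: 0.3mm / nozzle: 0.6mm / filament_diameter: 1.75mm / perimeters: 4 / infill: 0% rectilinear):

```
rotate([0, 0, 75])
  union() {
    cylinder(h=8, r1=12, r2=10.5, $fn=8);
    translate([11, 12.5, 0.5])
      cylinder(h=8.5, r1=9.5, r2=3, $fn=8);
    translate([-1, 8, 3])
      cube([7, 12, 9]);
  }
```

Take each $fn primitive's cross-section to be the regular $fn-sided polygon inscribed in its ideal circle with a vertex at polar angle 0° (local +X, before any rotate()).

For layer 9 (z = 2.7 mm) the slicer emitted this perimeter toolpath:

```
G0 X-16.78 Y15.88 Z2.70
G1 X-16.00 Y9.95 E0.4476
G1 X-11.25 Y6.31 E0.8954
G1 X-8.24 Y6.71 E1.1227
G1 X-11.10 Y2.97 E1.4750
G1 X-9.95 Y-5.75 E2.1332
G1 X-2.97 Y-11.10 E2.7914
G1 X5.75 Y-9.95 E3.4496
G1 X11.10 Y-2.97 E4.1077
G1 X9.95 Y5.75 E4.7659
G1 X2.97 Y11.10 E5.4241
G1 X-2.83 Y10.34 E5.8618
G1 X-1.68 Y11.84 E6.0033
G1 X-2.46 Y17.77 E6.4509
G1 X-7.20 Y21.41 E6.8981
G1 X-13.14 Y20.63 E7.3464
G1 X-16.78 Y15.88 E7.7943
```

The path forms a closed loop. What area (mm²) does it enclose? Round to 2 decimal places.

Apply the shoelace formula to the sequence of (X, Y) vertices; enclosed area = 537.84 mm².

537.84 mm²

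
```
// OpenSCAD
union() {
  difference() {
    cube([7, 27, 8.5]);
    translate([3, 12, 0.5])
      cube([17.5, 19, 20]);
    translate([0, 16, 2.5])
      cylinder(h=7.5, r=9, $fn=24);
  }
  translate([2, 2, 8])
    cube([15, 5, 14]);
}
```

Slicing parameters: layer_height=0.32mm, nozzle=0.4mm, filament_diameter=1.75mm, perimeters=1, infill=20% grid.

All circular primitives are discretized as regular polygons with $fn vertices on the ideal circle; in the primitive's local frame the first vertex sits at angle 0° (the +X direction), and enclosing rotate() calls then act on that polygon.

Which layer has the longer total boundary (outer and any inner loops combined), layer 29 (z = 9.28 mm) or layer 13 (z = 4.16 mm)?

Layer 29 (z = 9.28): the cube is absent (z outside [0, 8.5]); the cube at (3, 12) is present — its section is the full 17.5×19 rectangle (perimeter 73.00 mm); the r=9 cylinder at (0, 16) gives a regular 24-gon of circumradius 9 (constant along its height) (perimeter = 2·24·9.000·sin(180°/24) = 56.39 mm); After the difference (first − rest): the first operand is absent here, so nothing remains; the cube at (2, 2) is present — its section is the full 15×5 rectangle (perimeter 40.00 mm); Taking the union: only the 15×5 cube at (2, 2) is present, so the union is just that shape — boundary = 40.00 mm. So its perimeter = 40.00 mm. Layer 13 (z = 4.16): the cube is present — its section is the full 7×27 rectangle (perimeter 68.00 mm); the cube at (3, 12) is present — its section is the full 17.5×19 rectangle (perimeter 73.00 mm); the r=9 cylinder at (0, 16) gives a regular 24-gon of circumradius 9 (constant along its height) (perimeter = 2·24·9.000·sin(180°/24) = 56.39 mm); After the difference (first − rest): starting from the 7×27 cube, the 17.5×19 cube at (3, 12) partially overlaps it — only the 60.00 mm² overlap (of its 332.50 mm²) is removed, clipping the outline; the r=9 cylinder at (0, 16) partially overlaps it — only the 65.82 mm² overlap (of its 251.57 mm²) is removed, clipping the outline — boundary = 43.22 mm; the cube at (2, 2) does not reach this height (z outside [8, 22]); Merging all regions: only that combined region is present, so the union is just that shape — boundary = 43.22 mm. So its perimeter = 43.22 mm. Layer 13 is larger (43.22 vs 40.00 mm).

layer 13 (z = 4.16 mm)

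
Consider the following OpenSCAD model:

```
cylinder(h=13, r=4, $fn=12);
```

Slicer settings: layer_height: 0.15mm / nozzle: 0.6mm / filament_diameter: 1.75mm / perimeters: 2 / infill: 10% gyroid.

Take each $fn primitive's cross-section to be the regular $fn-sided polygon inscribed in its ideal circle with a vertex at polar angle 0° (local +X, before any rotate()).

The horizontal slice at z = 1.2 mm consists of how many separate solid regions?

At z = 1.2 mm: the r=4 cylinder contributes a regular 12-gon of circumradius 4. The result has 1 disconnected region.

1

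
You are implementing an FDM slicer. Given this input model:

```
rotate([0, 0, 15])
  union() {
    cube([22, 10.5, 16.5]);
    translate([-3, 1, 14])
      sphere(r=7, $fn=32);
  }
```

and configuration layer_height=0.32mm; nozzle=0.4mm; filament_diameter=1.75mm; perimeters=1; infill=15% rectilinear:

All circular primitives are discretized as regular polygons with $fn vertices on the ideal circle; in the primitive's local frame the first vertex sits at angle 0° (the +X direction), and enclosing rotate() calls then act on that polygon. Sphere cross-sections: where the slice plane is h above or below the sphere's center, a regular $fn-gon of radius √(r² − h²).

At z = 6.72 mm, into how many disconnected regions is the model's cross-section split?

At z = 6.72 mm: the cube is present — its section is the full 22×10.5 rectangle; the sphere at (-3, 1) is absent (|z−center|=7.280 > r=7); Combining (union): only the 22×10.5 cube is present, so the union is just that shape — 1 connected region; (rotated 15° about Z; rotation is an isometry so areas/perimeters/island counts are preserved). The result has 1 disconnected region.

1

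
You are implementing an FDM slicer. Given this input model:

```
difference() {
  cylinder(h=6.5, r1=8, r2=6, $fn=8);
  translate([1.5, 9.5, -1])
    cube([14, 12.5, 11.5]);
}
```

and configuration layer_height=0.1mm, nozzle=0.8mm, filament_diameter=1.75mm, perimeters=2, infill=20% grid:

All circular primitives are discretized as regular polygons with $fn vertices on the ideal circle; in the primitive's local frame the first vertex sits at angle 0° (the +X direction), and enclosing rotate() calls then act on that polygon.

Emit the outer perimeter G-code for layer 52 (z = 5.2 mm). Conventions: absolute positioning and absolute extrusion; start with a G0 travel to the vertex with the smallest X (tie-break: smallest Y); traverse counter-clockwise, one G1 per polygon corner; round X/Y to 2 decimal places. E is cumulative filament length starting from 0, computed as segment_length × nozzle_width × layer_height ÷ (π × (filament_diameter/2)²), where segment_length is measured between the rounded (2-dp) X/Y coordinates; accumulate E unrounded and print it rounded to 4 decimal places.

G0 X-6.40 Y0.00 Z5.20
G1 X-4.53 Y-4.53 E0.1630
G1 X0.00 Y-6.40 E0.3260
G1 X4.53 Y-4.53 E0.4890
G1 X6.40 Y0.00 E0.6520
G1 X4.53 Y4.53 E0.8150
G1 X0.00 Y6.40 E0.9780
G1 X-4.53 Y4.53 E1.1410
G1 X-6.40 Y0.00 E1.3040

At z = 5.2 mm: the cone (r1=8→r2=6) has section circumradius 6.400 here — a regular 8-gon; the 14×12.5 cube at (1.5, 9.5) contributes its full rectangle; After the difference (first − rest): starting from the cone, the 14×12.5 cube at (1.5, 9.5) misses the remaining region (no effect) — 1 connected region. The outline is a single polygon with 8 vertices. Extrusion per mm of travel: 0.8 × 0.1 / (π × 0.875²) = 0.033260. Accumulating E over each segment gives final E = 1.3040.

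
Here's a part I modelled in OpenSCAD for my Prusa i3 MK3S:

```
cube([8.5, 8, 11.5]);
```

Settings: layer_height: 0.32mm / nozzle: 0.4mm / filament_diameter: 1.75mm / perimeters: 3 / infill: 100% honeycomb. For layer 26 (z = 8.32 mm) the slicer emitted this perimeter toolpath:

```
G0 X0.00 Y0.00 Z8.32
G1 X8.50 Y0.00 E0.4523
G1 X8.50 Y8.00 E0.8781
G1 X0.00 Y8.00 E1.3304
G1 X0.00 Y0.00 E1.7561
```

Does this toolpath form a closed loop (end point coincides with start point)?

yes

Start point (G0): (0.00, 0.00). End point (last G1): the path returns to the start — closed.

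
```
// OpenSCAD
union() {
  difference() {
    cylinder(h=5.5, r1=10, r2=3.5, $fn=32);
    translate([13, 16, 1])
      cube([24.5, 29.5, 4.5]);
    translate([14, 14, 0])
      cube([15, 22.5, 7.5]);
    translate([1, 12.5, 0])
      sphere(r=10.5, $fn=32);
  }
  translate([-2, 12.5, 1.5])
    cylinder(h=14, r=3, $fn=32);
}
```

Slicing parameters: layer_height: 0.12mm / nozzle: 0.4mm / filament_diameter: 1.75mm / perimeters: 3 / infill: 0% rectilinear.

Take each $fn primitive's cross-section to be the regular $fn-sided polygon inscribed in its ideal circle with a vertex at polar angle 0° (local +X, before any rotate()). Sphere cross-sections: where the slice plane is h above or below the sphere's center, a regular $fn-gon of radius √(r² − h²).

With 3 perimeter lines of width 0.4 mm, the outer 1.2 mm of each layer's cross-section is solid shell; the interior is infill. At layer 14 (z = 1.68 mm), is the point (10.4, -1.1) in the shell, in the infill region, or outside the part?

outside

At z = 1.68 mm: the cone contributes a regular 32-gon of circumradius 8.015 (interpolated between r1=10 and r2=3.5 at t=0.305); the cube at (13, 16) (footprint 24.5×29.5) is included at this height; the cube at (14, 14) (footprint 15×22.5) is included at this height; the sphere at (1, 12.5): section is a regular 32-gon, circumradius = √(r²−h²) = √(10.5²−1.68²) = 10.365; After the difference (first − rest): starting from the cone, the 24.5×29.5 cube at (13, 16) misses the remaining region (no effect); the 15×22.5 cube at (14, 14) misses the remaining region (no effect); the r=10.5 sphere at (1, 12.5) partially overlaps it — only the 52.66 mm² overlap (of its 335.33 mm²) is removed, clipping the outline — 1 connected region; the cylinder at (-2, 12.5): section is a regular 32-gon, circumradius r=3; Combining (union): the 2 present regions are separate (no shared area or edge), so areas and boundary lengths simply add and each stays a separate island — 2 connected regions. Overall, the cross-section has 2 separate islands. The nearest boundary edge runs (8.01, 0.00)→(7.86, -1.56); distance from the point to it = 2.48 mm. The point is not inside any of the regions above, so it lies outside the cross-section (2.48 mm from the nearest boundary).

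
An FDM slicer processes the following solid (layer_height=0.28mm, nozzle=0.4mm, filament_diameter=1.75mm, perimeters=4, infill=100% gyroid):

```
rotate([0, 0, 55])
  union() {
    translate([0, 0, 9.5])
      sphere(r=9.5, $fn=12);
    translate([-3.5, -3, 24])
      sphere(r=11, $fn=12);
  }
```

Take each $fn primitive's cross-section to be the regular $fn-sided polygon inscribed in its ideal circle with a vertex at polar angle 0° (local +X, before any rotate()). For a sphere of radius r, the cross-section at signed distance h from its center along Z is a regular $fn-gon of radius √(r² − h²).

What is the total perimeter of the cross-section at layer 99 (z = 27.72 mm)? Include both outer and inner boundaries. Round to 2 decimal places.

At z = 27.72 mm: the sphere is absent (|z−center|=18.220 > r=9.5); the r=11 sphere at (-3.5, -3) slices to a regular 12-gon of circumradius 10.352 (√(r²−h²) with h=3.72 from center) (perimeter = 2·12·10.352·sin(180°/12) = 64.30 mm); Merging all regions: only the r=11 sphere at (-3.5, -3) is present, so the union is just that shape — boundary = 64.30 mm; (rotated 55° about Z; rotation is an isometry so areas/perimeters/island counts are preserved). Overall, the cross-section is a single solid region. Total boundary length (outer) = 64.30 mm.

64.30 mm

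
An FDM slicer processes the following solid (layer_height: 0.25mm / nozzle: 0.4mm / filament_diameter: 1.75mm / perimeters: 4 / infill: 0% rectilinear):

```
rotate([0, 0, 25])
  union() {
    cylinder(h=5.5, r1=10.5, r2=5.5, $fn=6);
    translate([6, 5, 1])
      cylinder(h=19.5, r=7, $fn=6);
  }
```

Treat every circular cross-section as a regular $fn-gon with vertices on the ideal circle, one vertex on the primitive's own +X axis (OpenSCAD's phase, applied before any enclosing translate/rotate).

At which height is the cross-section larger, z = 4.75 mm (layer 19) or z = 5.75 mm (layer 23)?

layer 19 (z = 4.75 mm)

Layer 19 (z = 4.75): the cone (r1=10.5→r2=5.5) has section circumradius 6.182 here — a regular 6-gon (area = (6/2)·6.182²·sin(360°/6) = 99.29 mm²); the r=7 cylinder at (6, 5) contributes a regular 6-gon of circumradius 7 (area = (6/2)·7.000²·sin(360°/6) = 127.31 mm²); Merging all regions: the regions partially overlap — summed areas 226.59 mm² minus the doubly-counted overlap 26.83 mm² gives 199.76 mm² — area = 199.76 mm²; (rotated 25° about Z; rotation is an isometry so areas/perimeters/island counts are preserved). So its area = 199.76 mm². Layer 23 (z = 5.75): the cone is not intersected at this z (z outside [0, 5.5]); the r=7 cylinder at (6, 5) gives a regular 6-gon of circumradius 7 (constant along its height) (area = (6/2)·7.000²·sin(360°/6) = 127.31 mm²); Combining (union): only the r=7 cylinder at (6, 5) is present, so the union is just that shape — area = 127.31 mm²; (whole slice rotated 25° about Z — lengths, areas and connectivity unchanged). So its area = 127.31 mm². Layer 19 is larger (199.76 vs 127.31 mm²).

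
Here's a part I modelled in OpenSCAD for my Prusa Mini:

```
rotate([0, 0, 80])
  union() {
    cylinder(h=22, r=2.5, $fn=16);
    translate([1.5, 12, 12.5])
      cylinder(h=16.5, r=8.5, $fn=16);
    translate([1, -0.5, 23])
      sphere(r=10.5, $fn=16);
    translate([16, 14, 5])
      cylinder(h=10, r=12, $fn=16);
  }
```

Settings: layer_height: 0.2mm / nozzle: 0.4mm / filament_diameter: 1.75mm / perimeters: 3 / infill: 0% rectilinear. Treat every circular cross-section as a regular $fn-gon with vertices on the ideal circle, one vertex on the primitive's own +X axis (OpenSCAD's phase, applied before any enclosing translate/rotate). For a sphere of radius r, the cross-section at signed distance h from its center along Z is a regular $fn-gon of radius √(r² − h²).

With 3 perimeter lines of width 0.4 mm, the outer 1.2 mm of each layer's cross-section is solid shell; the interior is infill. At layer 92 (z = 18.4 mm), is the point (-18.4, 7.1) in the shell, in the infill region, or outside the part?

At z = 18.4 mm: the r=2.5 cylinder gives a regular 16-gon of circumradius 2.5 (constant along its height); the cylinder at (1.5, 12): section is a regular 16-gon, circumradius r=8.5; the sphere at (1, -0.5): section is a regular 16-gon, circumradius = √(r²−h²) = √(10.5²−4.6²) = 9.439; the cylinder at (16, 14) is not intersected at this z (z outside [5, 15]); Taking the union: the regions partially overlap (shared area 63.94 mm²), so overlapping operands fuse into one piece — 1 connected region; (rotated 80° about Z; rotation is an isometry so areas/perimeters/island counts are preserved). Overall, the cross-section is a single solid region. Undo the 80° rotation: the query point maps to (3.797, 19.353) in the un-rotated model frame. The nearest boundary edge runs (1.50, 20.50)→(4.75, 19.85); distance from the point to it = 0.68 mm. The point is inside the cross-section, 0.68 mm from the nearest boundary — within the 1.2 mm shell band (3 × 0.4).

shell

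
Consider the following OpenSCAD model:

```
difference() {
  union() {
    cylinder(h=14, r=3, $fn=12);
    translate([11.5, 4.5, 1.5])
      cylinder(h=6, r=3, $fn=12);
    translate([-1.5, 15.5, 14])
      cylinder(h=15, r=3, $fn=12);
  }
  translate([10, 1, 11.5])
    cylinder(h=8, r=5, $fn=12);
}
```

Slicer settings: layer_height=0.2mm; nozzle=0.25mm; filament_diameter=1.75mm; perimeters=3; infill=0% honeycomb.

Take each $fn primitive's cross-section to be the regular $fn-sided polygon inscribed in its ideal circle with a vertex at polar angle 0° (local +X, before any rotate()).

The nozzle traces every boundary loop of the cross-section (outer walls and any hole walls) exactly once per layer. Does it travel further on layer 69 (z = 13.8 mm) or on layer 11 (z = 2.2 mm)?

layer 11 (z = 2.2 mm)

Layer 69 (z = 13.8): the r=3 cylinder gives a regular 12-gon of circumradius 3 (constant along its height) (perimeter = 2·12·3.000·sin(180°/12) = 18.63 mm); the cylinder at (11.5, 4.5) is absent (z outside [1.5, 7.5]); the cylinder at (-1.5, 15.5) is not intersected at this z (z outside [14, 29]); Combining (union): only the r=3 cylinder is present, so the union is just that shape — boundary = 18.63 mm; the r=5 cylinder at (10, 1) contributes a regular 12-gon of circumradius 5 (perimeter = 2·12·5.000·sin(180°/12) = 31.06 mm); Taking the first minus the rest: starting from the result so far, the r=5 cylinder at (10, 1) misses the remaining region (no effect) — boundary = 18.63 mm. So its perimeter = 18.63 mm. Layer 11 (z = 2.2): the r=3 cylinder contributes a regular 12-gon of circumradius 3 (perimeter = 2·12·3.000·sin(180°/12) = 18.63 mm); the r=3 cylinder at (11.5, 4.5) contributes a regular 12-gon of circumradius 3 (perimeter = 2·12·3.000·sin(180°/12) = 18.63 mm); the cylinder at (-1.5, 15.5) is absent (z outside [14, 29]); Merging all regions: the 2 present regions are separate (no shared area or edge), so areas and boundary lengths simply add and each stays a separate island — boundary = 37.27 mm; the cylinder at (10, 1) is absent (z outside [11.5, 19.5]); After the difference (first − rest): none of the subtracted shapes is present at this height, so that combined region is unchanged — boundary = 37.27 mm. So its perimeter = 37.27 mm. Layer 11 is larger (37.27 vs 18.63 mm).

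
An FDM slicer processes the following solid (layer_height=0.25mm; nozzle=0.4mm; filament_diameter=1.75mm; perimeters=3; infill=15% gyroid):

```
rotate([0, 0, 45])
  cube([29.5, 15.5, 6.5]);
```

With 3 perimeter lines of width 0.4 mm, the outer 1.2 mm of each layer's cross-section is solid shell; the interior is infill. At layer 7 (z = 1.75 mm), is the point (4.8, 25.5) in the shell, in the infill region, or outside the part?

At z = 1.75 mm: the 29.5×15.5 cube contributes its full rectangle; (rotated 45° about Z; rotation is an isometry so areas/perimeters/island counts are preserved). Overall, the cross-section is a single solid region. Undo the 45° rotation: the query point maps to (21.425, 14.637) in the un-rotated model frame. The nearest boundary edge runs (29.50, 15.50)→(0.00, 15.50); distance from the point to it = 0.86 mm. The point is inside the cross-section, 0.86 mm from the nearest boundary — within the 1.2 mm shell band (3 × 0.4).

shell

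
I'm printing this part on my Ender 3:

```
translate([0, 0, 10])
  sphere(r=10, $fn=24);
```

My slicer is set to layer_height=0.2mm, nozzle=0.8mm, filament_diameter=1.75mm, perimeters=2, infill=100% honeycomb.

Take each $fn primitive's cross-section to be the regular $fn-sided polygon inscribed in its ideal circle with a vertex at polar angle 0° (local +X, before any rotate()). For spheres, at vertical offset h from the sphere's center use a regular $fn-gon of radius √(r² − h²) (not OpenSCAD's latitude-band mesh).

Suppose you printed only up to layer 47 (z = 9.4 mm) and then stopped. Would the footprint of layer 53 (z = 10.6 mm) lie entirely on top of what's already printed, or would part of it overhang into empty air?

entirely on top

Compare the two slices. At z = 9.4: the sphere: section is a regular 24-gon, circumradius = √(r²−h²) = √(10²−0.6²) = 9.982 (area = (24/2)·9.982²·sin(360°/24) = 309.46 mm²). At z = 10.6: the sphere: section is a regular 24-gon, circumradius = √(r²−h²) = √(10²−0.6²) = 9.982 (area = (24/2)·9.982²·sin(360°/24) = 309.46 mm²). Checking containment: the cross-section at z = 10.6 is a subset of the cross-section at z = 9.4.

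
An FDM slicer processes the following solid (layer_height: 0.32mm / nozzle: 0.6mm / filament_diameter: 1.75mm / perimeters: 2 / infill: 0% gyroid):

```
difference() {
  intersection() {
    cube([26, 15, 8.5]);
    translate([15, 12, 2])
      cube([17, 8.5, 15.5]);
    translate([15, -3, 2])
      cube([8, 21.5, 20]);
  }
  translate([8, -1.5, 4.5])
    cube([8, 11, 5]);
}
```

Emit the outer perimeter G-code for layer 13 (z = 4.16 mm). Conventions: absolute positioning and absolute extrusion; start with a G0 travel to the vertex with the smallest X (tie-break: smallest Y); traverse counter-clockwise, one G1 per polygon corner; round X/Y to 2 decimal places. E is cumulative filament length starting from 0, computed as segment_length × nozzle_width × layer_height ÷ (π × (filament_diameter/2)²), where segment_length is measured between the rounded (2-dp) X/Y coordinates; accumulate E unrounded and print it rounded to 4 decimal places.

At z = 4.16 mm: the cube (footprint 26×15) is included at this height; the cube at (15, 12) is present — its section is the full 17×8.5 rectangle; the cube at (15, -3) is present — its section is the full 8×21.5 rectangle; Taking the intersection: the 17×8.5 cube at (15, 12) partially overlaps the 26×15 cube; clipping to the common part keeps 33.00 mm²; the 8×21.5 cube at (15, -3) partially overlaps the running intersection; clipping to the common part keeps 24.00 mm² — 1 connected region; the cube at (8, -1.5) is absent (z outside [4.5, 9.5]); Subtracting the remaining from the first: none of the subtracted shapes is present at this height, so the result so far is unchanged — 1 connected region. The outline is a single polygon with 4 vertices. Extrusion per mm of travel: 0.6 × 0.32 / (π × 0.875²) = 0.079824. Accumulating E over each segment gives final E = 1.7561.

G0 X15.00 Y12.00 Z4.16
G1 X23.00 Y12.00 E0.6386
G1 X23.00 Y15.00 E0.8781
G1 X15.00 Y15.00 E1.5167
G1 X15.00 Y12.00 E1.7561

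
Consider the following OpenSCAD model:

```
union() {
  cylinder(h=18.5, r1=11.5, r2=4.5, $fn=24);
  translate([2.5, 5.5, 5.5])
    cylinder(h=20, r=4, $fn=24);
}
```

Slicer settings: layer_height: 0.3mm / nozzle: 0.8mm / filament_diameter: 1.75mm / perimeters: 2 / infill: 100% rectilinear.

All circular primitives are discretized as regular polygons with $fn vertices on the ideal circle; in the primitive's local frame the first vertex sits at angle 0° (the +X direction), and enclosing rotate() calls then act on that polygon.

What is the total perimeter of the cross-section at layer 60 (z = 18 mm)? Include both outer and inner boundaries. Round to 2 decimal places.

At z = 18 mm: the cone: at t=0.973 of its height the radius interpolates to r₁+(r₂−r₁)t = 4.689, giving a regular 24-gon of that circumradius (perimeter = 2·24·4.689·sin(180°/24) = 29.38 mm); the cylinder at (2.5, 5.5): section is a regular 24-gon, circumradius r=4 (perimeter = 2·24·4.000·sin(180°/24) = 25.06 mm); Combining (union): the regions partially overlap (shared area 11.02 mm²), so the edge portions inside another operand are dropped and the merged outline is re-measured after clipping — boundary = 40.68 mm. Overall, the cross-section is a single solid region. Total boundary length (outer) = 40.68 mm.

40.68 mm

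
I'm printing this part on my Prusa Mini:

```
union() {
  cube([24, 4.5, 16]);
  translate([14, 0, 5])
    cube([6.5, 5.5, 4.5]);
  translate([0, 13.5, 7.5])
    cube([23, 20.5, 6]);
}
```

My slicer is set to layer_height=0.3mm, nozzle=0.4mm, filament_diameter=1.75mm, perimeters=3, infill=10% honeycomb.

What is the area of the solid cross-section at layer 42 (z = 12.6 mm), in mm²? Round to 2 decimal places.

At z = 12.6 mm: the cube is present — its section is the full 24×4.5 rectangle (area 108.00 mm²); the cube at (14, 0) does not reach this height (z outside [5, 9.5]); the cube at (0, 13.5) is present — its section is the full 23×20.5 rectangle (area 471.50 mm²); Combining (union): the 2 present regions are separate (no shared area or edge), so areas and boundary lengths simply add and each stays a separate island — area = 579.50 mm². Overall, the cross-section has 2 separate islands. Net area = 579.50 mm².

579.50 mm²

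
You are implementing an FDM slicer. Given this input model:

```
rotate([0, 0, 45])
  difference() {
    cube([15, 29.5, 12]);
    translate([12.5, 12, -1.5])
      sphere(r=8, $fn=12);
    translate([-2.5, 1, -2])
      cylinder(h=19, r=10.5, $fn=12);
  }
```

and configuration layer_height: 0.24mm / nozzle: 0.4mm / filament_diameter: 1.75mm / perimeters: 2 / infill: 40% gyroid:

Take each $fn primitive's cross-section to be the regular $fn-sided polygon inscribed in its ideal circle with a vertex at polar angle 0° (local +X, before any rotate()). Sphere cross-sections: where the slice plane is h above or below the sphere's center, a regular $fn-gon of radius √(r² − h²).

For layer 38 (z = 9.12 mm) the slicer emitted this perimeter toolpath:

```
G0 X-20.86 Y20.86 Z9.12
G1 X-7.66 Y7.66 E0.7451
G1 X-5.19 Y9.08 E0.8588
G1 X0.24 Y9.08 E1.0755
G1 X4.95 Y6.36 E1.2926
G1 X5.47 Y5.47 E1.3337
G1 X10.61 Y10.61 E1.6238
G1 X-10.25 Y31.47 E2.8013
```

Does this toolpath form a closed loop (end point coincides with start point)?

no

Start point (G0): (-20.86, 20.86). End point (last G1): the path does not return to the start — open.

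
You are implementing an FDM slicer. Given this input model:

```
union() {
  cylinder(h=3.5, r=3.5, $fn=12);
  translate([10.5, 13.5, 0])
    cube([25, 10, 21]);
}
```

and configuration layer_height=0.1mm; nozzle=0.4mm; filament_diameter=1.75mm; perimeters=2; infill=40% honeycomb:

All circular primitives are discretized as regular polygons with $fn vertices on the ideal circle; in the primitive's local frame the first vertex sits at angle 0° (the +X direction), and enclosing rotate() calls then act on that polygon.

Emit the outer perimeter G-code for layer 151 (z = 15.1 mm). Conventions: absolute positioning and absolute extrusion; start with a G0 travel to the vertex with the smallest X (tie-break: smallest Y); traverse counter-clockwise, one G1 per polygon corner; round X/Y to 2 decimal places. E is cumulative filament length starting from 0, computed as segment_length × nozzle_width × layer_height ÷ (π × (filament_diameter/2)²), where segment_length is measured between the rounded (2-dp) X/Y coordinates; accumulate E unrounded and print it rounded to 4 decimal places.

G0 X10.50 Y13.50 Z15.10
G1 X35.50 Y13.50 E0.4158
G1 X35.50 Y23.50 E0.5821
G1 X10.50 Y23.50 E0.9978
G1 X10.50 Y13.50 E1.1641

At z = 15.1 mm: the cylinder is absent (z outside [0, 3.5]); the 25×10 cube at (10.5, 13.5) contributes its full rectangle; Taking the union: only the 25×10 cube at (10.5, 13.5) is present, so the union is just that shape — 1 connected region. The outline is a single polygon with 4 vertices. Extrusion per mm of travel: 0.4 × 0.1 / (π × 0.875²) = 0.016630. Accumulating E over each segment gives final E = 1.1641.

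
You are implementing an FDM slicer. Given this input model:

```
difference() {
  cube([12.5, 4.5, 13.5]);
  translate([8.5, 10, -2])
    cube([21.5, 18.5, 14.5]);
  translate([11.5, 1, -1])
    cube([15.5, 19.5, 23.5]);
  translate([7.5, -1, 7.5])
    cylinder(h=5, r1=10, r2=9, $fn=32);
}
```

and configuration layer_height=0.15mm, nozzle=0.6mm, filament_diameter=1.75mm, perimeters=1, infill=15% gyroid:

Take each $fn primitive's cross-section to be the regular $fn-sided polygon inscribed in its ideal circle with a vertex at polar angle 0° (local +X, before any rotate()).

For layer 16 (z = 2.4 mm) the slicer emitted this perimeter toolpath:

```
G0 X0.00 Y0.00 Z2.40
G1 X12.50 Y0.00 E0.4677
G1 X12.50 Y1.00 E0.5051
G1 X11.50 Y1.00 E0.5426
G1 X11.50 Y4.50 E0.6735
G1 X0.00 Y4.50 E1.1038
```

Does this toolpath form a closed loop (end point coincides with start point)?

no

Start point (G0): (0.00, 0.00). End point (last G1): the path does not return to the start — open.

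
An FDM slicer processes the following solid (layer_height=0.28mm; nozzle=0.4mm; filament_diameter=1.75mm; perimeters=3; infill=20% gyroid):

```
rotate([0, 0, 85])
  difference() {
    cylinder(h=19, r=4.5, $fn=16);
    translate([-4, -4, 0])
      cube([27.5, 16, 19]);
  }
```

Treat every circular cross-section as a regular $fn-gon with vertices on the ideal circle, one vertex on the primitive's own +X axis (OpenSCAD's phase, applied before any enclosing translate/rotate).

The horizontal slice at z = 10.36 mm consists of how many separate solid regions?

At z = 10.36 mm: the cylinder: section is a regular 16-gon, circumradius r=4.5; the cube at (-4, -4) (footprint 27.5×16) is included at this height; After the difference (first − rest): starting from the r=4.5 cylinder, the 27.5×16 cube at (-4, -4) partially overlaps it — only the 59.66 mm² overlap (of its 440.00 mm²) is removed, clipping the outline — 2 connected regions; (rotated 85° about Z; rotation is an isometry so areas/perimeters/island counts are preserved). The result has 2 disconnected regions.

2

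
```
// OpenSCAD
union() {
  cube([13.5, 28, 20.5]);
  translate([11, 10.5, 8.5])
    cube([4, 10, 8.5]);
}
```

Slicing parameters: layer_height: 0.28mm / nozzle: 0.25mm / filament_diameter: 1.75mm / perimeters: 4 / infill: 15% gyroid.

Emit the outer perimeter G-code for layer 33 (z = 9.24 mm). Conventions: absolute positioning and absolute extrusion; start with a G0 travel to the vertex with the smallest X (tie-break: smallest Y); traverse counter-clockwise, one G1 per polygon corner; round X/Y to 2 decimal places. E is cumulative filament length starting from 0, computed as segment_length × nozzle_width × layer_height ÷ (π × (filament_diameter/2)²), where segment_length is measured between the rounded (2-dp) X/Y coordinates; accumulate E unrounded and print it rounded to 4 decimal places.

G0 X0.00 Y0.00 Z9.24
G1 X13.50 Y0.00 E0.3929
G1 X13.50 Y10.50 E0.6985
G1 X15.00 Y10.50 E0.7421
G1 X15.00 Y20.50 E1.0331
G1 X13.50 Y20.50 E1.0768
G1 X13.50 Y28.00 E1.2951
G1 X0.00 Y28.00 E1.6880
G1 X0.00 Y0.00 E2.5028

At z = 9.24 mm: the cube (footprint 13.5×28) is included at this height; the 4×10 cube at (11, 10.5) contributes its full rectangle; Combining (union): the regions partially overlap (shared area 25.00 mm²), so overlapping operands fuse into one piece — 1 connected region. The outline is a single polygon with 8 vertices. Extrusion per mm of travel: 0.25 × 0.28 / (π × 0.875²) = 0.029103. Accumulating E over each segment gives final E = 2.5028.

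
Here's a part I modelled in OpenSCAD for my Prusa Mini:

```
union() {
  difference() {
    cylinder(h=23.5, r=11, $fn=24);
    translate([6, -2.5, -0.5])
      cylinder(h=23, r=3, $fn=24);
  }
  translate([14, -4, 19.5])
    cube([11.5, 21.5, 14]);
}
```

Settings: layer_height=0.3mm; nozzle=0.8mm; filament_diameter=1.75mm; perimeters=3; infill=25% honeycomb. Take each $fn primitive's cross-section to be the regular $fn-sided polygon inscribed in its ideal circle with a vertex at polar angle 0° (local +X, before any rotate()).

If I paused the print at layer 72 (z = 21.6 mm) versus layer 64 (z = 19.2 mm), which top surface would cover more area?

Layer 72 (z = 21.6): the r=11 cylinder gives a regular 24-gon of circumradius 11 (constant along its height) (area = (24/2)·11.000²·sin(360°/24) = 375.81 mm²); the r=3 cylinder at (6, -2.5) gives a regular 24-gon of circumradius 3 (constant along its height) (area = (24/2)·3.000²·sin(360°/24) = 27.95 mm²); Subtracting the remaining from the first: starting from the r=11 cylinder (375.81 mm²), the r=3 cylinder at (6, -2.5) lies wholly inside it (removes its full 27.95 mm² and its 18.80 mm outline becomes a hole wall) — area = 347.85 mm²; the cube at (14, -4) (footprint 11.5×21.5) is included at this height (area 247.25 mm²); Merging all regions: the 2 present regions are separate (no shared area or edge), so areas and boundary lengths simply add and each stays a separate island — area = 595.10 mm². So its area = 595.10 mm². Layer 64 (z = 19.2): the r=11 cylinder contributes a regular 24-gon of circumradius 11 (area = (24/2)·11.000²·sin(360°/24) = 375.81 mm²); the cylinder at (6, -2.5): section is a regular 24-gon, circumradius r=3 (area = (24/2)·3.000²·sin(360°/24) = 27.95 mm²); Subtracting the remaining from the first: starting from the r=11 cylinder (375.81 mm²), the r=3 cylinder at (6, -2.5) lies wholly inside it (removes its full 27.95 mm² and its 18.80 mm outline becomes a hole wall) — area = 347.85 mm²; the cube at (14, -4) is not intersected at this z (z outside [19.5, 33.5]); Combining (union): only that combined region is present, so the union is just that shape — area = 347.85 mm². So its area = 347.85 mm². Layer 72 is larger (595.10 vs 347.85 mm²).

layer 72 (z = 21.6 mm)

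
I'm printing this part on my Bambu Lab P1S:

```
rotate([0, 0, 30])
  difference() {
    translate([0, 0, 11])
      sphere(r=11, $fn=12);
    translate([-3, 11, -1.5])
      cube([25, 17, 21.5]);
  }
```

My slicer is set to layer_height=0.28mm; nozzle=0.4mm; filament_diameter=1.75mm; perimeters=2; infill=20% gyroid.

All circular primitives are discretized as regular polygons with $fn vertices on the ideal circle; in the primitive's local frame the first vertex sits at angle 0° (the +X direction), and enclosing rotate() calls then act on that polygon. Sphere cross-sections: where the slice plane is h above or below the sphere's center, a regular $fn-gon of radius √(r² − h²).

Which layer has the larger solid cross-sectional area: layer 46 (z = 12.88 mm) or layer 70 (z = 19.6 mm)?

Layer 46 (z = 12.88): the r=11 sphere slices to a regular 12-gon of circumradius 10.838 (√(r²−h²) with h=1.88 from center) (area = (12/2)·10.838²·sin(360°/12) = 352.40 mm²); the 25×17 cube at (-3, 11) contributes its full rectangle (area 425.00 mm²); After the difference (first − rest): starting from the r=11 sphere (352.40 mm²), the 25×17 cube at (-3, 11) misses the remaining region (no effect) — area = 352.40 mm²; (rotated 30° about Z; rotation is an isometry so areas/perimeters/island counts are preserved). So its area = 352.40 mm². Layer 70 (z = 19.6): the r=11 sphere slices to a regular 12-gon of circumradius 6.859 (√(r²−h²) with h=8.6 from center) (area = (12/2)·6.859²·sin(360°/12) = 141.12 mm²); the cube at (-3, 11) (footprint 25×17) is included at this height (area 425.00 mm²); Subtracting the remaining from the first: starting from the r=11 sphere (141.12 mm²), the 25×17 cube at (-3, 11) misses the remaining region (no effect) — area = 141.12 mm²; (whole slice rotated 30° about Z — lengths, areas and connectivity unchanged). So its area = 141.12 mm². Layer 46 is larger (352.40 vs 141.12 mm²).

layer 46 (z = 12.88 mm)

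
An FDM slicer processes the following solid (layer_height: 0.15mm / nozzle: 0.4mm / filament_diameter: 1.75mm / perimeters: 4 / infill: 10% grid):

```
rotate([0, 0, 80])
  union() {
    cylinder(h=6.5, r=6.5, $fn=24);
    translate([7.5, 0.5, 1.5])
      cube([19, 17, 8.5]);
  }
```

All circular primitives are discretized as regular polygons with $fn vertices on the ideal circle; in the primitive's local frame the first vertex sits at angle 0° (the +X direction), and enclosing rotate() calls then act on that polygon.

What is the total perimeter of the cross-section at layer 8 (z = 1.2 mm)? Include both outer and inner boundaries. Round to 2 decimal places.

At z = 1.2 mm: the r=6.5 cylinder contributes a regular 24-gon of circumradius 6.5 (perimeter = 2·24·6.500·sin(180°/24) = 40.72 mm); the cube at (7.5, 0.5) is absent (z outside [1.5, 10]); Taking the union: only the r=6.5 cylinder is present, so the union is just that shape — boundary = 40.72 mm; (rotated 80° about Z; rotation is an isometry so areas/perimeters/island counts are preserved). Overall, the cross-section is a single solid region. Total boundary length (outer) = 40.72 mm.

40.72 mm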